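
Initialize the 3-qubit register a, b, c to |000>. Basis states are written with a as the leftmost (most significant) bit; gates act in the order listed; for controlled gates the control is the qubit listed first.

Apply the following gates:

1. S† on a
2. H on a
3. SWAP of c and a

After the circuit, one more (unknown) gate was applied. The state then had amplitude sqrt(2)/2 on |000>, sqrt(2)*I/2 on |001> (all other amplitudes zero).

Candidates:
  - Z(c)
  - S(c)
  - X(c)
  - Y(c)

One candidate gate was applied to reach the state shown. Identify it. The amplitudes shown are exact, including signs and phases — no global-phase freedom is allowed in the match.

It was S(c) that produced the state shown.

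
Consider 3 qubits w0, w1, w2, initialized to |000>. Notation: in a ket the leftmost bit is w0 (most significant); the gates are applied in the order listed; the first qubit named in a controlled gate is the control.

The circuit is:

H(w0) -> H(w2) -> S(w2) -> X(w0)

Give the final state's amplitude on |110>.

The amplitude on |110> is 0.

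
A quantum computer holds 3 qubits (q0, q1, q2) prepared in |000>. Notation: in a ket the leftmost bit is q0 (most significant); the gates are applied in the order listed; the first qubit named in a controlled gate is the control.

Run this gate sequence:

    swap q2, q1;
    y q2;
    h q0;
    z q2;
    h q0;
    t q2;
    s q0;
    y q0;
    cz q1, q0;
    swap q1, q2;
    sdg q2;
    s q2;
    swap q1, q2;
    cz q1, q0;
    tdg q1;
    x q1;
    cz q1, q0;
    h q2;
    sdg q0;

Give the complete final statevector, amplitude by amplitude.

After the circuit, the state carries amplitude sqrt(2)*exp(3*I*pi/4)/2 on |110>, -sqrt(2)*exp(3*I*pi/4)/2 on |111>, and 0 on every other basis state. Key observation: steps 9-14 multiply out to the identity, so the circuit reduces to the remaining gates.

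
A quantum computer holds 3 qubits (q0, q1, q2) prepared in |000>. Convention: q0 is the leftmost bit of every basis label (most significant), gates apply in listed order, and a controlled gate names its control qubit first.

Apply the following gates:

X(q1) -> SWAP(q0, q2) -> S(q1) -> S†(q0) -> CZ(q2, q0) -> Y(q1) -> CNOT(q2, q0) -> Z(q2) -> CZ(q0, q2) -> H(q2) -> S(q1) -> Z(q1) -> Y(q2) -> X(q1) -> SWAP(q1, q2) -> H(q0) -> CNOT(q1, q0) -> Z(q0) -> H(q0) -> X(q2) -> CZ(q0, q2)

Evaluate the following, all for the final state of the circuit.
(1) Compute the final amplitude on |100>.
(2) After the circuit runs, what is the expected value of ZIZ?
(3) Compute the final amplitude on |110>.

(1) The final state's coefficient on |100> equals -sqrt(2)*I/2.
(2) In the final state, ZIZ has expectation -1.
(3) The final state's coefficient on |110> equals sqrt(2)*I/2.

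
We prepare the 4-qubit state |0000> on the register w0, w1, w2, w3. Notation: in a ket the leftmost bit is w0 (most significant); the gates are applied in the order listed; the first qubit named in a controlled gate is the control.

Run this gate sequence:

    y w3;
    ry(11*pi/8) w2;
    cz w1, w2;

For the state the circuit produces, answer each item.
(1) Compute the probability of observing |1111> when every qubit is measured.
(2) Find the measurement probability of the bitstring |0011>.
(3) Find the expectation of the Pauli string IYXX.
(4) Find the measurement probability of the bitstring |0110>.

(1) Outcome |1111> occurs with probability 0.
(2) The probability of measuring |0011> is sin(5*pi/16)**2.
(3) In the final state, IYXX has expectation 0.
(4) The probability of measuring |0110> is 0.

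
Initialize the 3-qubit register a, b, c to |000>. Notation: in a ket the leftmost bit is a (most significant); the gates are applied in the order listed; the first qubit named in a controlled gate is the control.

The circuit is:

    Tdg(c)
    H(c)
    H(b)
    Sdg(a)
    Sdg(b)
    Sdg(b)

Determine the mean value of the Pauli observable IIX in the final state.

In the final state, IIX has expectation 1.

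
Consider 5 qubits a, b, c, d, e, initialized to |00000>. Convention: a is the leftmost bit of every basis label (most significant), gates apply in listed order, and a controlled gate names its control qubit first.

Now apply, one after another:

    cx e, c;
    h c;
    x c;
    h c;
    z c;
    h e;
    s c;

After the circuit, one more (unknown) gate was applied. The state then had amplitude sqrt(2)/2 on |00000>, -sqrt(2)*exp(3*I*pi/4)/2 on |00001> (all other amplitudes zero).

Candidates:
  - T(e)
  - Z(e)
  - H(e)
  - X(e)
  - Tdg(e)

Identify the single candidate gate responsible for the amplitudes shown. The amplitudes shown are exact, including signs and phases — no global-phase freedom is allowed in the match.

The unique candidate consistent with the amplitudes is Tdg(e). Key observation: gates 2-5 undo each other exactly, leaving only the rest of the circuit to track.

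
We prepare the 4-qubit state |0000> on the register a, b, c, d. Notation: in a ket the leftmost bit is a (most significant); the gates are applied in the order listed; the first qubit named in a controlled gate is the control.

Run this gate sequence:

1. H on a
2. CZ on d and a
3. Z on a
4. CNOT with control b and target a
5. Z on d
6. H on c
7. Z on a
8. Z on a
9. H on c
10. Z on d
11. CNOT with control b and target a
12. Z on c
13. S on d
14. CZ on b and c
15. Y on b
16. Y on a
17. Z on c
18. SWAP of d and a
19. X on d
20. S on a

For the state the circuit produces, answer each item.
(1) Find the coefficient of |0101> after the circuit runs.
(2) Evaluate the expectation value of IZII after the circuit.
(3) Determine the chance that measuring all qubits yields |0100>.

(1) |0101> carries amplitude -sqrt(2)/2 in the final state. Key observation: steps 4-11 multiply out to the identity, so the circuit reduces to the remaining gates.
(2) The observable IZII averages to -1.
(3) The probability of measuring |0100> is 1/2.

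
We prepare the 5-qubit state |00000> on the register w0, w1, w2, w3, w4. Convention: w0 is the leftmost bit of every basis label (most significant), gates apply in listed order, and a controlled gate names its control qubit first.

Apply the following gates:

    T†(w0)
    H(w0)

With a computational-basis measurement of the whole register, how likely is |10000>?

The probability of measuring |10000> is 1/2.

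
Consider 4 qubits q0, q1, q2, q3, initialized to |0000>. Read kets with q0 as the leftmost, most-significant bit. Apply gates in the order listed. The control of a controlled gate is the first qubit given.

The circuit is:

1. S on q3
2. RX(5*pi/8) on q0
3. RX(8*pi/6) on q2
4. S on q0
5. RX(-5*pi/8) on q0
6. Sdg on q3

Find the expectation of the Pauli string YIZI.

In the final state, YIZI has expectation sqrt(2)/8.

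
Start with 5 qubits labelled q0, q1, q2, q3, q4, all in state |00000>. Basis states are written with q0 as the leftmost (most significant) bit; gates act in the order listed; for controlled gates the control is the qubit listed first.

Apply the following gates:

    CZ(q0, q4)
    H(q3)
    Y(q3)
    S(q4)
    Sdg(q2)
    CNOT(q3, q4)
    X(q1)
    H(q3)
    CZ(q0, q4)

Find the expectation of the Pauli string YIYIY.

The observable YIYIY averages to 0.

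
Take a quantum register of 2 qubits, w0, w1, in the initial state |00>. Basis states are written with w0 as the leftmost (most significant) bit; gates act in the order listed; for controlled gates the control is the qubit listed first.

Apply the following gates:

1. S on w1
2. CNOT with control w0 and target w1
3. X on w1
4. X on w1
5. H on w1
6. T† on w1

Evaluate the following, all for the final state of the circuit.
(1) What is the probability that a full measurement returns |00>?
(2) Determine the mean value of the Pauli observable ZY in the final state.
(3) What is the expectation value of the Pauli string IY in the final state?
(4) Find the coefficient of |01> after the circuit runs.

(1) A full measurement returns |00> with probability 1/2. Key observation: the block from step 3 through step 4 cancels to the identity and can be dropped.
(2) The observable ZY averages to -sqrt(2)/2.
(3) In the final state, IY has expectation -sqrt(2)/2.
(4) The amplitude on |01> is -sqrt(2)*exp(3*I*pi/4)/2.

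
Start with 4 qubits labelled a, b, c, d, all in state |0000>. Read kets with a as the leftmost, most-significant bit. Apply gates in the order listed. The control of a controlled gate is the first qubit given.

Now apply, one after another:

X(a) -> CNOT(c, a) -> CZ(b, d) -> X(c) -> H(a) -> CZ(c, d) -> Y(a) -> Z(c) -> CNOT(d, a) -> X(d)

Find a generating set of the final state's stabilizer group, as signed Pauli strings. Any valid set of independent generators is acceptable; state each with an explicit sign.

The final state is stabilized by the group generated by +XIII, +IZII, -IIZI, -IIIZ; other independent generating sets are equally valid.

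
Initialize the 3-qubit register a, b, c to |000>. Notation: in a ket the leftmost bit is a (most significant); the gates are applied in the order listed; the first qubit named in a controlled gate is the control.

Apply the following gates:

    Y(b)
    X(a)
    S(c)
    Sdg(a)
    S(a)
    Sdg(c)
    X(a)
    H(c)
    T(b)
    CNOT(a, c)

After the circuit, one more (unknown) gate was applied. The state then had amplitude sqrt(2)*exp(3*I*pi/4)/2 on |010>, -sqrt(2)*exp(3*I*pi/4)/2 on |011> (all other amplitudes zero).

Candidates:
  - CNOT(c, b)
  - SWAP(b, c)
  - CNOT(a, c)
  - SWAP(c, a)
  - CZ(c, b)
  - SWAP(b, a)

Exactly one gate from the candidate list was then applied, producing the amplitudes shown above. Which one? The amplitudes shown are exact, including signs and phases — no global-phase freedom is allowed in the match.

It was CZ(c, b) that produced the state shown. Key observation: steps 2-7 multiply out to the identity, so the circuit reduces to the remaining gates.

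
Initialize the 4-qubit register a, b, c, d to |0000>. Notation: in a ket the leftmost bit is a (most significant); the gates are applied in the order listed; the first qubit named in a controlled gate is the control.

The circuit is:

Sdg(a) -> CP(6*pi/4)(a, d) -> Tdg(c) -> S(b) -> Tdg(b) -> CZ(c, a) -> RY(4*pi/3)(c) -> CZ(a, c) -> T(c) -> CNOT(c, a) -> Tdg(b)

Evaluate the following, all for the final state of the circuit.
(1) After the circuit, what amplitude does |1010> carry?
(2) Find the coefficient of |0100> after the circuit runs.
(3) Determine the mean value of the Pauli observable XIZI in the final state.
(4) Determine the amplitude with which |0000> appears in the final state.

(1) |1010> carries amplitude sqrt(3)*exp(I*pi/4)/2 in the final state.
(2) The final state's coefficient on |0100> equals 0.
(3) The observable XIZI averages to 0.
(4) |0000> carries amplitude -1/2 in the final state.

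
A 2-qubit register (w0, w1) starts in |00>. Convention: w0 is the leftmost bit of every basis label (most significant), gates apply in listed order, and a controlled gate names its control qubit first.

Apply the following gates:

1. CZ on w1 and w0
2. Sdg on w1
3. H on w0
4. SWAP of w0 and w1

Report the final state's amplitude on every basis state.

The resulting statevector has amplitude sqrt(2)/2 on |00>, sqrt(2)/2 on |01>, 0 on |10>, 0 on |11>.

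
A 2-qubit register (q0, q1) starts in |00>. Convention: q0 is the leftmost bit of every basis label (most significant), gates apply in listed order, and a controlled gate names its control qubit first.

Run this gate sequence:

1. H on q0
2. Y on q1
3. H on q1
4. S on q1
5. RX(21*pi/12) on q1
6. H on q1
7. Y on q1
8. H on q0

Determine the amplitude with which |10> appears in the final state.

|10> carries amplitude 0 in the final state.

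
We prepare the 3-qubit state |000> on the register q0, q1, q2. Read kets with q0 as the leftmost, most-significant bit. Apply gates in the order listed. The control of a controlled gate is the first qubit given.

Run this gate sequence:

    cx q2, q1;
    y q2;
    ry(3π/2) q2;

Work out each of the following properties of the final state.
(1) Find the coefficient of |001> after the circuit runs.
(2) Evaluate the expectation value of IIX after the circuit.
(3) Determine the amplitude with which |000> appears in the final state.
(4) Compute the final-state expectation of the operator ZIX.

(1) The amplitude on |001> is -sqrt(2)*I/2.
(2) In the final state, IIX has expectation 1.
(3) The amplitude on |000> is -sqrt(2)*I/2.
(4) The expectation value of ZIX is 1.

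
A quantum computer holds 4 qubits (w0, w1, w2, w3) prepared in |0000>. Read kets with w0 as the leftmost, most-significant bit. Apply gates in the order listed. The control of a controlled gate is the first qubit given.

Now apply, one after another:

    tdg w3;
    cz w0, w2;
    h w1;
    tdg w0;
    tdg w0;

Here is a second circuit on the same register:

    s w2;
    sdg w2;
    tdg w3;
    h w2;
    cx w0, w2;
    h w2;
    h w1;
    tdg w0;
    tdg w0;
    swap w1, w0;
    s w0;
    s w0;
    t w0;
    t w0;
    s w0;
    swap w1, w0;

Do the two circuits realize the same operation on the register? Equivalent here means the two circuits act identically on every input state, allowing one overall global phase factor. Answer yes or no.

Yes: on every input state the two circuits agree up to one overall phase factor.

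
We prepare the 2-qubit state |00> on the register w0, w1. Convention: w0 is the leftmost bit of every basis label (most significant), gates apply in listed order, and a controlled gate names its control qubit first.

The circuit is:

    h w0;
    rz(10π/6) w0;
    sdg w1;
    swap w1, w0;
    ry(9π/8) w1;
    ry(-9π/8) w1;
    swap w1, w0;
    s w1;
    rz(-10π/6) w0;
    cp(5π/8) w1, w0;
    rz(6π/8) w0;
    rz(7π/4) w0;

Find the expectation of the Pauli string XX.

The observable XX averages to 0. Key observation: steps 2-9 multiply out to the identity, so the circuit reduces to the remaining gates.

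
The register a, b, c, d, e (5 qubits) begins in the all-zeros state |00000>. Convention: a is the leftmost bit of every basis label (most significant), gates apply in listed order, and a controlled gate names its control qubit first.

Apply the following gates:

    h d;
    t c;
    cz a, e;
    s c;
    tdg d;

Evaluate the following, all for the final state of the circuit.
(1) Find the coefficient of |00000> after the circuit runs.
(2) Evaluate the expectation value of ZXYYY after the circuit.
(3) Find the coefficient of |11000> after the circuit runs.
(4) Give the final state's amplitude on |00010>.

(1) |00000> carries amplitude sqrt(2)/2 in the final state.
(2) In the final state, ZXYYY has expectation 0.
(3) |11000> carries amplitude 0 in the final state.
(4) |00010> carries amplitude -sqrt(2)*exp(3*I*pi/4)/2 in the final state.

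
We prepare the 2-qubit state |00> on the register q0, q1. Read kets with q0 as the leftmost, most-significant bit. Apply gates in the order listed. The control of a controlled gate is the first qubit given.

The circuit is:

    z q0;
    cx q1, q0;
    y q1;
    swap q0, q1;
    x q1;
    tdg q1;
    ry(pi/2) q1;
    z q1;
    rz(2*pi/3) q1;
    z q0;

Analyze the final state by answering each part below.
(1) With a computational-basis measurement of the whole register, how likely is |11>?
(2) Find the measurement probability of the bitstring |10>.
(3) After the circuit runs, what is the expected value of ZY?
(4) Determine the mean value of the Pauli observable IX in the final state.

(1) The probability of measuring |11> is 1/2.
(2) A full measurement returns |10> with probability 1/2.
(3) The expectation value of ZY is -sqrt(3)/2.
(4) The observable IX averages to -1/2.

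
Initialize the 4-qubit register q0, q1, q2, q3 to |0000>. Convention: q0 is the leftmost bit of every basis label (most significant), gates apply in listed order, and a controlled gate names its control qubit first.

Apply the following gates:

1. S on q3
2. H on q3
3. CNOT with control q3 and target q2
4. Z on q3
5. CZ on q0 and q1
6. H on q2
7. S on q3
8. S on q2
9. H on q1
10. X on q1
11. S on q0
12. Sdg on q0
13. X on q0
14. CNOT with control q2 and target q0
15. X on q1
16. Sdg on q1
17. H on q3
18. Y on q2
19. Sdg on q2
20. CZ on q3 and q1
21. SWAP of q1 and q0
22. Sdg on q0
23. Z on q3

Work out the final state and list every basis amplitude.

The resulting statevector has amplitude 1/4 + I/4 on |0000>, -1/4 + I/4 on |0001>, 0 on |0010>, 0 on |0011>, 0 on |0100>, 0 on |0101>, 1/4 - I/4 on |0110>, -1/4 - I/4 on |0111>, -1/4 - I/4 on |1000>, -1/4 + I/4 on |1001>, 0 on |1010>, 0 on |1011>, 0 on |1100>, 0 on |1101>, -1/4 + I/4 on |1110>, -1/4 - I/4 on |1111>.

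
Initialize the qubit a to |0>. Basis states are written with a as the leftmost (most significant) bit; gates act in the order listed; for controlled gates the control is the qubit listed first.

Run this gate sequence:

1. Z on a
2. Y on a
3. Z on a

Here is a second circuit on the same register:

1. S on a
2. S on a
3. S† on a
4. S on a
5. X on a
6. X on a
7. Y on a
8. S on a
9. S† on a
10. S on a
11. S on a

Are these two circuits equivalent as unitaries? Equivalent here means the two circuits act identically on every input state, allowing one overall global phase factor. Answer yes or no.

Yes, they are equivalent — the unitaries differ by at most a global phase.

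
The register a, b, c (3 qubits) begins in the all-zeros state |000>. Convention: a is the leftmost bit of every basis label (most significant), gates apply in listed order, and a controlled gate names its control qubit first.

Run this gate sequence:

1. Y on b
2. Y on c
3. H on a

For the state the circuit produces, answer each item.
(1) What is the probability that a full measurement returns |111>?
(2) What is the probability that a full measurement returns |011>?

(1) A full measurement returns |111> with probability 1/2.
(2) Outcome |011> occurs with probability 1/2.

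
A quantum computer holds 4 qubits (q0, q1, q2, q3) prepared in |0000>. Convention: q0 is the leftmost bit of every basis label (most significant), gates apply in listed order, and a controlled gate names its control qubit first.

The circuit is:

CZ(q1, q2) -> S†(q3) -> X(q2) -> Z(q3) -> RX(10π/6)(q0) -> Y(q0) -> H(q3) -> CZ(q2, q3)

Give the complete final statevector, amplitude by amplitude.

After the circuit, the state carries amplitude -sqrt(2)/4 on |0010>, sqrt(2)/4 on |0011>, -sqrt(6)*I/4 on |1010>, sqrt(6)*I/4 on |1011>, and 0 on every other basis state.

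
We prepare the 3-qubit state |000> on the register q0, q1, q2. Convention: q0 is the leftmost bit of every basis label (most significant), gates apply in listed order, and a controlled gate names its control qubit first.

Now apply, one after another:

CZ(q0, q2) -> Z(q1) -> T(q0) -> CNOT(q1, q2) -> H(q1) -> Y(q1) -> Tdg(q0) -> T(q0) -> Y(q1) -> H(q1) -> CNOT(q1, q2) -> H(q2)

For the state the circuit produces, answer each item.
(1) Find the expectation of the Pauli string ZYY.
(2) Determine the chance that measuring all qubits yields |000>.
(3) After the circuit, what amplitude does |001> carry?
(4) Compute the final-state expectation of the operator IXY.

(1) The expectation value of ZYY is 0.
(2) A full measurement returns |000> with probability 1/2.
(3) |001> carries amplitude sqrt(2)/2 in the final state.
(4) In the final state, IXY has expectation 0.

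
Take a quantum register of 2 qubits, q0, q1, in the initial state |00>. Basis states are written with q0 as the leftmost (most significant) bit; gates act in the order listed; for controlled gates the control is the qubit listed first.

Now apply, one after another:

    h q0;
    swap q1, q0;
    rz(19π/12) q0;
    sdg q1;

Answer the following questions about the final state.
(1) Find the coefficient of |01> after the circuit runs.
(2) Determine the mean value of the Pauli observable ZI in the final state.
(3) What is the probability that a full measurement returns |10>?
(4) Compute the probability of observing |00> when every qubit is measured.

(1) The final state's coefficient on |01> equals sqrt(2)*exp(17*I*pi/24)/2.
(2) The observable ZI averages to 1.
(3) A full measurement returns |10> with probability 0.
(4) The probability of measuring |00> is 1/2.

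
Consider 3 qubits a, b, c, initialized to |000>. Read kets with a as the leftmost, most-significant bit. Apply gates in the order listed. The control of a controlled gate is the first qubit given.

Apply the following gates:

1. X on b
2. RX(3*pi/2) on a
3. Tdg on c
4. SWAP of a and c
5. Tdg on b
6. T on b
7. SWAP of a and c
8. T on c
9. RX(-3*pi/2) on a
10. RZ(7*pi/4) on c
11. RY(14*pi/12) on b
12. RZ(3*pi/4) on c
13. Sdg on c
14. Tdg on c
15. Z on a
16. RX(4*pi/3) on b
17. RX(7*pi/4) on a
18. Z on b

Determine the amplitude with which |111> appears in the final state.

The final state's coefficient on |111> equals 0. Key observation: the block from step 2 through step 9 cancels to the identity and can be dropped.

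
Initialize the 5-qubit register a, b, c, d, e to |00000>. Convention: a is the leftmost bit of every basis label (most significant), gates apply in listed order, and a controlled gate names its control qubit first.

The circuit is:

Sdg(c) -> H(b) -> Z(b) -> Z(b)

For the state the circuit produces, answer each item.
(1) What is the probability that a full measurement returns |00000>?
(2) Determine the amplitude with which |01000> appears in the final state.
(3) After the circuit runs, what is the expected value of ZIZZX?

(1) Outcome |00000> occurs with probability 1/2.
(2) The final state's coefficient on |01000> equals sqrt(2)/2.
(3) In the final state, ZIZZX has expectation 0.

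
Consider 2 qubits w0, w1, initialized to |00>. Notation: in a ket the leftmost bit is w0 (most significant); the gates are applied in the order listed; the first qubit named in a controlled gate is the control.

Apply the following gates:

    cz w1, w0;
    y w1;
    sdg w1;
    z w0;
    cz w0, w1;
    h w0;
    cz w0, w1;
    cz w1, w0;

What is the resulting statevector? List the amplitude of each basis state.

After the circuit, the state carries amplitude 0 on |00>, sqrt(2)/2 on |01>, 0 on |10>, sqrt(2)/2 on |11>.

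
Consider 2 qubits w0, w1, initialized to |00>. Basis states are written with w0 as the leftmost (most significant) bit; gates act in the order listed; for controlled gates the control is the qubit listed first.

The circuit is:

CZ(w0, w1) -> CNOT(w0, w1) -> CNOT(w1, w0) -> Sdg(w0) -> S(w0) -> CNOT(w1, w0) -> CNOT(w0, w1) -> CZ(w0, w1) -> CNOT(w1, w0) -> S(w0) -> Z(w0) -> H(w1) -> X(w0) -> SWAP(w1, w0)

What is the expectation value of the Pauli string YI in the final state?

In the final state, YI has expectation 0. Key observation: steps 1-8 multiply out to the identity, so the circuit reduces to the remaining gates.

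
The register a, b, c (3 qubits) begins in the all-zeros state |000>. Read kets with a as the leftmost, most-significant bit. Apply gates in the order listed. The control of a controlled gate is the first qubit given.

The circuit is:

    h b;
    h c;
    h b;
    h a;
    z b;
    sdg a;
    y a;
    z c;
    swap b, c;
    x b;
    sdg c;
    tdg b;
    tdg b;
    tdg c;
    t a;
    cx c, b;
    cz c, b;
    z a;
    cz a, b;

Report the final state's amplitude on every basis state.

The resulting statevector has amplitude 1/2 on |000>, 0 on |001>, I/2 on |010>, 0 on |011>, exp(3*I*pi/4)/2 on |100>, 0 on |101>, exp(I*pi/4)/2 on |110>, 0 on |111>.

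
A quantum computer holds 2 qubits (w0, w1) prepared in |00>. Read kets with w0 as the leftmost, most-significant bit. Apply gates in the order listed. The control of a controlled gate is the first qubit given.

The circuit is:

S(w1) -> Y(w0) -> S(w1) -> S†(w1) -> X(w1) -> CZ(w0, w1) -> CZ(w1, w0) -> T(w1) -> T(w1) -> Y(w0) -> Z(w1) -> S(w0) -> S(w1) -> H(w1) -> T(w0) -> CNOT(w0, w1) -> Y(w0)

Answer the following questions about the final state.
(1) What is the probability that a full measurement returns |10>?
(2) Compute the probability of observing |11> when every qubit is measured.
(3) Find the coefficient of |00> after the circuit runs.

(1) A full measurement returns |10> with probability 1/2.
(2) Outcome |11> occurs with probability 1/2.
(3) |00> carries amplitude 0 in the final state.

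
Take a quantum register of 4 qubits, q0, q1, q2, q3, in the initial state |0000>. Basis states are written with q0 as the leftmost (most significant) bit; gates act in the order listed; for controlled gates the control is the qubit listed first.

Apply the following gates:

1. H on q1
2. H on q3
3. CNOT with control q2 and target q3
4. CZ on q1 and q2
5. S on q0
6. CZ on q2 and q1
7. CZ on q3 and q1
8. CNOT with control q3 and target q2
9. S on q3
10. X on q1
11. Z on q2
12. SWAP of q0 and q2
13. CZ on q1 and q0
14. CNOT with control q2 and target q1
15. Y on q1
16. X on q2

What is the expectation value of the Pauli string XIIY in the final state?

The observable XIIY averages to 1.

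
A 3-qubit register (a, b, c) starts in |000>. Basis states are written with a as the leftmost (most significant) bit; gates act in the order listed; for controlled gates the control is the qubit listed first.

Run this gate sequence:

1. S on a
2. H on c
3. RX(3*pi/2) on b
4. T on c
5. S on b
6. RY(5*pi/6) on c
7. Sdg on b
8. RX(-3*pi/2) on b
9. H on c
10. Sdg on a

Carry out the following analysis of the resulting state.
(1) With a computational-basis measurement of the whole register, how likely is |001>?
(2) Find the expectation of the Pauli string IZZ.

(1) A full measurement returns |001> with probability sqrt(6)/8 + 1/2.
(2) In the final state, IZZ has expectation -sqrt(6)/4.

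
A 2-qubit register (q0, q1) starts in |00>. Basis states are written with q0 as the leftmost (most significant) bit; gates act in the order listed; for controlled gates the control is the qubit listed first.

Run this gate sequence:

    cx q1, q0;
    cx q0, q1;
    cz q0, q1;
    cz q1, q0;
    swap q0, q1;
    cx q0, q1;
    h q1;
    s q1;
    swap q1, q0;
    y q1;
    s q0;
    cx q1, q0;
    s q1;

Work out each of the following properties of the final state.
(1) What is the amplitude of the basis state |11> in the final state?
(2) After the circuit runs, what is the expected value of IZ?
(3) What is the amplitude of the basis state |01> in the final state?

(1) |11> carries amplitude -sqrt(2)/2 in the final state.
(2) The expectation value of IZ is -1.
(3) The final state's coefficient on |01> equals sqrt(2)/2.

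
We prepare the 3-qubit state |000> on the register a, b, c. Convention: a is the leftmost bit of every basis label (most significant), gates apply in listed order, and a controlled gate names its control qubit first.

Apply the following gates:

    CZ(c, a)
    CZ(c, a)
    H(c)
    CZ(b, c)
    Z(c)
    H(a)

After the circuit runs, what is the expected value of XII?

The observable XII averages to 1.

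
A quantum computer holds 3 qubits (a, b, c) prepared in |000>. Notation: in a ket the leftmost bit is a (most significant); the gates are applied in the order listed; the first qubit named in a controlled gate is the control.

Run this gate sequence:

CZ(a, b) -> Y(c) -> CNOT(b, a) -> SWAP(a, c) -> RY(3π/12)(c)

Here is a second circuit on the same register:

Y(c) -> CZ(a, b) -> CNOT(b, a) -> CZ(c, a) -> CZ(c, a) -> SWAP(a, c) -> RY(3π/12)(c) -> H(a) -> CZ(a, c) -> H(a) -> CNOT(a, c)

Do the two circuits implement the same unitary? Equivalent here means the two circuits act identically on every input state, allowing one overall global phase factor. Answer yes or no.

No, they are not equivalent — no single phase factor reconciles the two unitaries.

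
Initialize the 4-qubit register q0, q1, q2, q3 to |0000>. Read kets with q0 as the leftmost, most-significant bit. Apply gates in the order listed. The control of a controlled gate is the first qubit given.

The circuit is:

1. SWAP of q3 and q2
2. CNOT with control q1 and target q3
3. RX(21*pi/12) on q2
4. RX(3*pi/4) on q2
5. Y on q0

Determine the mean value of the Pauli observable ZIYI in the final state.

In the final state, ZIYI has expectation 1.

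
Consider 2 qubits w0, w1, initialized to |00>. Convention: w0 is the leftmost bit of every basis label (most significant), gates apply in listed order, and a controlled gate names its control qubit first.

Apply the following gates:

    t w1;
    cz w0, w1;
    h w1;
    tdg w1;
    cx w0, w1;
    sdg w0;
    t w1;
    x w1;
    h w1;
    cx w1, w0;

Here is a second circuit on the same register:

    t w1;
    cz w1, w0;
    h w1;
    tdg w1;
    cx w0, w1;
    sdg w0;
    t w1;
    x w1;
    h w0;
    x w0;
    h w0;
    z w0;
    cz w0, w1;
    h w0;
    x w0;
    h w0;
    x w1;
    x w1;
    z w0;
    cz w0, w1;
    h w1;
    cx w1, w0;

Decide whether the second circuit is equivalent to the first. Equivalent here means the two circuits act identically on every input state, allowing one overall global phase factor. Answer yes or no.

Yes: on every input state the two circuits agree up to one overall phase factor.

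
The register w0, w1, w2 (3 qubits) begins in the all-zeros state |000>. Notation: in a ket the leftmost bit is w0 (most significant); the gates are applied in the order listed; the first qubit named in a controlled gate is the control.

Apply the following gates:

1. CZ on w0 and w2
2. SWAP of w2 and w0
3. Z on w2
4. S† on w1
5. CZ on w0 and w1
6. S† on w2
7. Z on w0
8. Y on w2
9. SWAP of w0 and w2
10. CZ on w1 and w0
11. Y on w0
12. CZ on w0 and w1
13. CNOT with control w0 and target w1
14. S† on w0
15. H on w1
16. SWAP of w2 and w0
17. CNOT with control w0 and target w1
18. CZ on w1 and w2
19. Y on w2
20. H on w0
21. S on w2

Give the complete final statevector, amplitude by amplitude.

The resulting statevector has amplitude 0 on |000>, -1/2 on |001>, 0 on |010>, -1/2 on |011>, 0 on |100>, -1/2 on |101>, 0 on |110>, -1/2 on |111>.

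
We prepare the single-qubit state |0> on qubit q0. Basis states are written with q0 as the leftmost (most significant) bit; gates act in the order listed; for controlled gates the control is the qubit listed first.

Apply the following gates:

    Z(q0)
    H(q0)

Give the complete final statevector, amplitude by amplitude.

The resulting statevector has amplitude sqrt(2)/2 on |0>, sqrt(2)/2 on |1>.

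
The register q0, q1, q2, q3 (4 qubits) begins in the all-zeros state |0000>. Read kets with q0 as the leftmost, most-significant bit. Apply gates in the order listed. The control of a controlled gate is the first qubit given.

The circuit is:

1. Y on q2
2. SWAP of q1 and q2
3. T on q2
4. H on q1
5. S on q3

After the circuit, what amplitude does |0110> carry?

The final state's coefficient on |0110> equals 0.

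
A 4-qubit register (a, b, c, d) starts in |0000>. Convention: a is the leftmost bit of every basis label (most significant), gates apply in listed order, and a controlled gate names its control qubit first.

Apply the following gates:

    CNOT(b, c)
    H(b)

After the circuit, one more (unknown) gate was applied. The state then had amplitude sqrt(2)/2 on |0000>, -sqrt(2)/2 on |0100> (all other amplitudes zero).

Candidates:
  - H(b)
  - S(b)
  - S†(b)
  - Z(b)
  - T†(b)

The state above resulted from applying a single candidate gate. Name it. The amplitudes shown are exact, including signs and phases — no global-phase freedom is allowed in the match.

It was Z(b) that produced the state shown.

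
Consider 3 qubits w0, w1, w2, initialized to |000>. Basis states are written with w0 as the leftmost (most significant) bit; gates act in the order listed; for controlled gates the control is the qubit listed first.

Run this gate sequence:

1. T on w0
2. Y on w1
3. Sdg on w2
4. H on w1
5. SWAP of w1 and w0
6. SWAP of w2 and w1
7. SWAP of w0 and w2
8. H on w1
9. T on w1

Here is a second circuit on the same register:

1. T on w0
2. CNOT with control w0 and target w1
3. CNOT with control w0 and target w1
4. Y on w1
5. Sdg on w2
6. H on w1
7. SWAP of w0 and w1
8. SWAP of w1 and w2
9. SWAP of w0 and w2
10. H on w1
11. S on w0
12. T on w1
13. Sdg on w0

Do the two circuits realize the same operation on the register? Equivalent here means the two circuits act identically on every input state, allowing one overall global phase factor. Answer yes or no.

Yes: on every input state the two circuits agree up to one overall phase factor.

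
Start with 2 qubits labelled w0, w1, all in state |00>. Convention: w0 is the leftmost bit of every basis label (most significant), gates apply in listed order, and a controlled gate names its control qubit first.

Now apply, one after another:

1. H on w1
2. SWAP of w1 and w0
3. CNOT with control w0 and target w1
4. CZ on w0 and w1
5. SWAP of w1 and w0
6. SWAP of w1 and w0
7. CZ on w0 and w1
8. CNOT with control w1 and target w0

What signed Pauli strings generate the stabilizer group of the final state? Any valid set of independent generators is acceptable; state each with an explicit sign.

The stabilizer group can be generated by +IX, +ZI, among other valid generating sets.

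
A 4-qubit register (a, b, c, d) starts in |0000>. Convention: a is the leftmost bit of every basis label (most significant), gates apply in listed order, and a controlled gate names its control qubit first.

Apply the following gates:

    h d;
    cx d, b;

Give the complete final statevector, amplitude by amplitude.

The final amplitudes are sqrt(2)/2 on |0000>, sqrt(2)/2 on |0101>, and 0 on every other basis state.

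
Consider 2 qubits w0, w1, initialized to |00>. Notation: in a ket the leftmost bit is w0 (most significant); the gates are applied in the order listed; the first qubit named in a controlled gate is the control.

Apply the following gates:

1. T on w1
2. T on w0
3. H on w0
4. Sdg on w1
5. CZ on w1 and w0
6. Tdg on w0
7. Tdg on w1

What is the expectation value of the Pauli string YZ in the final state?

In the final state, YZ has expectation -sqrt(2)/2.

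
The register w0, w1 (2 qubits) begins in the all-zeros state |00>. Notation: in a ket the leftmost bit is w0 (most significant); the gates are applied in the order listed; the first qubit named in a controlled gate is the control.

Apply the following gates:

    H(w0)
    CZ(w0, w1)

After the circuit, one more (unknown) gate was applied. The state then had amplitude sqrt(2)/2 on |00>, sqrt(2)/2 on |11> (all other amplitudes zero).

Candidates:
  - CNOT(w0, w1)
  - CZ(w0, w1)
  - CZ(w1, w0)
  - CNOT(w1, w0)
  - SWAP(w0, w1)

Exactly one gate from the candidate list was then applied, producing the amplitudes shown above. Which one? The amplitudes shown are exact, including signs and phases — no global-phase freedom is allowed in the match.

The unique candidate consistent with the amplitudes is CNOT(w0, w1).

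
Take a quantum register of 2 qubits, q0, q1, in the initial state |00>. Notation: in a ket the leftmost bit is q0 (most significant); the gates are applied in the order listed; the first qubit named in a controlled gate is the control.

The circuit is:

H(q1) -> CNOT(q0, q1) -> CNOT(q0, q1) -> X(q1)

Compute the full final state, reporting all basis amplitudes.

After the circuit, the state carries amplitude sqrt(2)/2 on |00>, sqrt(2)/2 on |01>, 0 on |10>, 0 on |11>. Key observation: the block from step 2 through step 3 cancels to the identity and can be dropped.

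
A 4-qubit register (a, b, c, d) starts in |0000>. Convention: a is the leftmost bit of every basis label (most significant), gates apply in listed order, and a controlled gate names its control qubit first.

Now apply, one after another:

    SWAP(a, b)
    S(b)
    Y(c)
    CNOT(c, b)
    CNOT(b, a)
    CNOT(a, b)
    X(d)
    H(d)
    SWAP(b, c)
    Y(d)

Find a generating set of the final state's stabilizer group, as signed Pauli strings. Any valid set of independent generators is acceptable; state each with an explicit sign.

One valid set of independent stabilizer generators is +IIIX, -ZIII, -IZII, +IIZI (any independent generating set of the same group is equally correct).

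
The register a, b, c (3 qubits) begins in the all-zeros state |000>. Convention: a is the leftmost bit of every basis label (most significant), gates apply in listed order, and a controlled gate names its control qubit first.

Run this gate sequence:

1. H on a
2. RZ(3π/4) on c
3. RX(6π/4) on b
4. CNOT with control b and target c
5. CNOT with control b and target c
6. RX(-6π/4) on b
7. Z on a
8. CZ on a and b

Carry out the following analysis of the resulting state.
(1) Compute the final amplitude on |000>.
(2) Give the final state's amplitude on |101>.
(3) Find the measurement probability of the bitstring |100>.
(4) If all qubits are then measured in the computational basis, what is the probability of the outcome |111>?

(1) The final state's coefficient on |000> equals -sqrt(2)*exp(5*I*pi/8)/2. Key observation: gates 3-6 undo each other exactly, leaving only the rest of the circuit to track.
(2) |101> carries amplitude 0 in the final state.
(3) The probability of measuring |100> is 1/2.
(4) The probability of measuring |111> is 0.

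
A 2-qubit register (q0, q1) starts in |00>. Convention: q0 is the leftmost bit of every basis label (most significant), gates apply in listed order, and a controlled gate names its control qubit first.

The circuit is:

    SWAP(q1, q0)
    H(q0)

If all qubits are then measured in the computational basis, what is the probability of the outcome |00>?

The probability of measuring |00> is 1/2.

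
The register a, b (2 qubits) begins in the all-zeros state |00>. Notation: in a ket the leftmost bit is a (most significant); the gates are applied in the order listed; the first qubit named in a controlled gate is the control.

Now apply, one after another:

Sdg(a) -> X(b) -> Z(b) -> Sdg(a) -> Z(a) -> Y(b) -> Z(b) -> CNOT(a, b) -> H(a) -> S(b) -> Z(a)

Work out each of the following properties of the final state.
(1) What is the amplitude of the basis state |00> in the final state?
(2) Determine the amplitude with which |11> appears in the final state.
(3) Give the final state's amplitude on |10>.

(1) |00> carries amplitude sqrt(2)*I/2 in the final state.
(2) |11> carries amplitude 0 in the final state.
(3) The amplitude on |10> is -sqrt(2)*I/2.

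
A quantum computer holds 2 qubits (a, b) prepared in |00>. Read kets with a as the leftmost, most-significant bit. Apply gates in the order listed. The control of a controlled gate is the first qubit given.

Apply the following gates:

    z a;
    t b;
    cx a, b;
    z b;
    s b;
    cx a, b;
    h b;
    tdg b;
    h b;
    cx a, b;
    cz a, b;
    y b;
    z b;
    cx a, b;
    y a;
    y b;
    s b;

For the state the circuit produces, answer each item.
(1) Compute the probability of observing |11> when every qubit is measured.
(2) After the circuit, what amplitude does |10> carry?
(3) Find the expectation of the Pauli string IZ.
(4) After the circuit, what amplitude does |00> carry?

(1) Outcome |11> occurs with probability 1/2 - sqrt(2)/4.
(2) |10> carries amplitude -I/2 - exp(I*pi/4)/2 in the final state.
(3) In the final state, IZ has expectation sqrt(2)/2.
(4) The final state's coefficient on |00> equals 0.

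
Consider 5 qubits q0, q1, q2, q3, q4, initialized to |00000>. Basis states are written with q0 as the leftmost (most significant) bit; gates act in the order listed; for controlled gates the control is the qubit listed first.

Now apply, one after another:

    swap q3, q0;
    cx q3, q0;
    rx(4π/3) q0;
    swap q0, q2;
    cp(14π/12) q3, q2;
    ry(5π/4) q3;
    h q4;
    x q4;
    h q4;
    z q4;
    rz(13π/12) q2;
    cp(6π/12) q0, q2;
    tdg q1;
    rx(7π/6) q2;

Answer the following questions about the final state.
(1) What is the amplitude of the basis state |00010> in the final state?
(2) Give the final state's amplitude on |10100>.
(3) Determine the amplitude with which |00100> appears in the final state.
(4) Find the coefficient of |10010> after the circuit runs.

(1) |00010> carries amplitude -3*sqrt(2)*sqrt(sqrt(2)/4 + 1/2)*exp(13*I*pi/24)/8 + sqrt(6)*sqrt(sqrt(2)/4 + 1/2)*exp(-13*I*pi/24)/8 - sqrt(6)*sqrt(sqrt(2)/4 + 1/2)*exp(13*I*pi/24)/8 - sqrt(2)*sqrt(sqrt(2)/4 + 1/2)*exp(-13*I*pi/24)/8 in the final state. Key observation: gates 7-10 undo each other exactly, leaving only the rest of the circuit to track.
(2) |10100> carries amplitude 0 in the final state.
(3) |00100> carries amplitude sqrt(6)*I*sqrt(1/2 - sqrt(2)/4)*exp(13*I*pi/24)/8 - sqrt(2)*I*sqrt(1/2 - sqrt(2)/4)*exp(-13*I*pi/24)/8 - sqrt(6)*I*sqrt(1/2 - sqrt(2)/4)*exp(-13*I*pi/24)/8 - 3*sqrt(2)*I*sqrt(1/2 - sqrt(2)/4)*exp(13*I*pi/24)/8 in the final state.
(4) The final state's coefficient on |10010> equals 0.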